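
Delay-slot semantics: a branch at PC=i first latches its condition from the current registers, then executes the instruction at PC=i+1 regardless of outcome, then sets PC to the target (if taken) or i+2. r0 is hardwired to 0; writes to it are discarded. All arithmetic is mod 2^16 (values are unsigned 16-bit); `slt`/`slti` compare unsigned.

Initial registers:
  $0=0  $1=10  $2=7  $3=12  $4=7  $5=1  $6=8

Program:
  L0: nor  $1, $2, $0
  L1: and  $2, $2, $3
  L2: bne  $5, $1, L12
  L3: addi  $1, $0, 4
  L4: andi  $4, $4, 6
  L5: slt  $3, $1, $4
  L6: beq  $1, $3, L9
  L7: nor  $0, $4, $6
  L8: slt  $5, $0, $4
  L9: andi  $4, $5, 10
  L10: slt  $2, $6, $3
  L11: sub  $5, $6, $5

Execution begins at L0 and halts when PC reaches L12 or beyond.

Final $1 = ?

[0] nor  $1, $2, $0  →  {$0:0, $1:65528, $2:7, $3:12, $4:7, $5:1, $6:8}
[1] and  $2, $2, $3  →  {$0:0, $1:65528, $2:4, $3:12, $4:7, $5:1, $6:8}
[2] bne  $5, $1, L12  →  {$0:0, $1:65528, $2:4, $3:12, $4:7, $5:1, $6:8}  ⟨branch taken⟩
[3] addi  $1, $0, 4  →  {$0:0, $1:4, $2:4, $3:12, $4:7, $5:1, $6:8}

4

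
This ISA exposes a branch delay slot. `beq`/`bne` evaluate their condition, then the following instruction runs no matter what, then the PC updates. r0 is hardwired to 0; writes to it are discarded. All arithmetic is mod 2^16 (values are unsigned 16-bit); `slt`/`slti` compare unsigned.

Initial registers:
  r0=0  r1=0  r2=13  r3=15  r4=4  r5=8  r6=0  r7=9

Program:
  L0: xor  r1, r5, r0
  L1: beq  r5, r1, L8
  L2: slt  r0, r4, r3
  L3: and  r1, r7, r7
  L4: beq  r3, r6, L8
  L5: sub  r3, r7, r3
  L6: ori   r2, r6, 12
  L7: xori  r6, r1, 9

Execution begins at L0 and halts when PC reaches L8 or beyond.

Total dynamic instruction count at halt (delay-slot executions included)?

3

[0] xor  r1, r5, r0  →  {r0:0, r1:8, r2:13, r3:15, r4:4, r5:8, r6:0, r7:9}
[1] beq  r5, r1, L8  →  {r0:0, r1:8, r2:13, r3:15, r4:4, r5:8, r6:0, r7:9}  ⟨branch taken⟩
[2] slt  r0, r4, r3  →  {r0:0, r1:8, r2:13, r3:15, r4:4, r5:8, r6:0, r7:9}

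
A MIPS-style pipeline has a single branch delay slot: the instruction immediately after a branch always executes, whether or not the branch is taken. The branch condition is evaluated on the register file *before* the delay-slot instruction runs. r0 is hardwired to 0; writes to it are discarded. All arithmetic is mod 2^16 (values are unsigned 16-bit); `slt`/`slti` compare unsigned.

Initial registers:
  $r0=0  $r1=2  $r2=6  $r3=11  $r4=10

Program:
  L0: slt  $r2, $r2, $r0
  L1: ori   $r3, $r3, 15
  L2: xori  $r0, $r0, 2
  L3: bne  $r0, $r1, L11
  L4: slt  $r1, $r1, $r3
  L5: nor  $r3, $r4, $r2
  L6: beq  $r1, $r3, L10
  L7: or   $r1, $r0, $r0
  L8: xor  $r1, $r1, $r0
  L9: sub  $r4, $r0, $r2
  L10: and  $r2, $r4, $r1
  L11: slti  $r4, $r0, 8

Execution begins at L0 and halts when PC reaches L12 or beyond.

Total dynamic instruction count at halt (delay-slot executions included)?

PC=0  slt  $r2, $r2, $r0     | $r0=0 $r1=2 $r2=0 $r3=11 $r4=10
PC=1  ori   $r3, $r3, 15     | $r0=0 $r1=2 $r2=0 $r3=15 $r4=10
PC=2  xori  $r0, $r0, 2      | $r0=0 $r1=2 $r2=0 $r3=15 $r4=10
PC=3  bne  $r0, $r1, L11     | $r0=0 $r1=2 $r2=0 $r3=15 $r4=10  [TAKEN]
PC=4  slt  $r1, $r1, $r3     | $r0=0 $r1=1 $r2=0 $r3=15 $r4=10
PC=11 slti  $r4, $r0, 8      | $r0=0 $r1=1 $r2=0 $r3=15 $r4=1

6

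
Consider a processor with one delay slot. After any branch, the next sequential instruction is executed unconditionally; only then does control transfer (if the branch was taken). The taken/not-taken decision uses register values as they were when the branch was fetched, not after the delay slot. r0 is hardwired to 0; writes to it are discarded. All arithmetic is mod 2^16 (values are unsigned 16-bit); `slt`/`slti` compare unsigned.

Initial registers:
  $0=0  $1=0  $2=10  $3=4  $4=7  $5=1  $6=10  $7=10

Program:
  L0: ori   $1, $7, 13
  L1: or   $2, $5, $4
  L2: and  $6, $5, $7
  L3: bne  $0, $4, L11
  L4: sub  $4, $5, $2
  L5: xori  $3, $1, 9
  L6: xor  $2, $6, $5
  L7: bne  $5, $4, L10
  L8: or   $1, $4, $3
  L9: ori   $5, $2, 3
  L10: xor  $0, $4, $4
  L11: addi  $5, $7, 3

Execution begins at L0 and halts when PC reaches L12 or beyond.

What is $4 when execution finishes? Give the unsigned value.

  step pc=0: ori   $1, $7, 13  regs=(0,15,10,4,7,1,10,10)
  step pc=1: or   $2, $5, $4  regs=(0,15,7,4,7,1,10,10)
  step pc=2: and  $6, $5, $7  regs=(0,15,7,4,7,1,0,10)
  step pc=3: bne  $0, $4, L11  cond=T  regs=(0,15,7,4,7,1,0,10)
  step pc=4: sub  $4, $5, $2  regs=(0,15,7,4,65530,1,0,10)
  step pc=11: addi  $5, $7, 3  regs=(0,15,7,4,65530,13,0,10)

65530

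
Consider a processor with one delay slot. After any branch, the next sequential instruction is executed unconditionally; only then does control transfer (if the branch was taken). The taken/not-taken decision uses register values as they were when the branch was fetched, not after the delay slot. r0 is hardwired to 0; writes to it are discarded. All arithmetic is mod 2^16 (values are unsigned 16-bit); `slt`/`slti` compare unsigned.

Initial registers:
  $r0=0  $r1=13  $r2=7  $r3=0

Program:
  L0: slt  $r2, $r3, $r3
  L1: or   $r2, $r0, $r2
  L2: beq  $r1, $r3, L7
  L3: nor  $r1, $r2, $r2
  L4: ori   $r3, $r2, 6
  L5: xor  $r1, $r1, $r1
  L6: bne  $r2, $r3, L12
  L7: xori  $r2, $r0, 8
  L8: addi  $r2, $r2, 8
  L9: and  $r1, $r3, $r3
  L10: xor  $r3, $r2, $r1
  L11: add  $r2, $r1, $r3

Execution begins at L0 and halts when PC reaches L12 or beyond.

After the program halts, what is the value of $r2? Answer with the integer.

8

PC=0  slt  $r2, $r3, $r3     | $r0=0 $r1=13 $r2=0 $r3=0
PC=1  or   $r2, $r0, $r2     | $r0=0 $r1=13 $r2=0 $r3=0
PC=2  beq  $r1, $r3, L7      | $r0=0 $r1=13 $r2=0 $r3=0  [not taken]
PC=3  nor  $r1, $r2, $r2     | $r0=0 $r1=65535 $r2=0 $r3=0
PC=4  ori   $r3, $r2, 6      | $r0=0 $r1=65535 $r2=0 $r3=6
PC=5  xor  $r1, $r1, $r1     | $r0=0 $r1=0 $r2=0 $r3=6
PC=6  bne  $r2, $r3, L12     | $r0=0 $r1=0 $r2=0 $r3=6  [TAKEN]
PC=7  xori  $r2, $r0, 8      | $r0=0 $r1=0 $r2=8 $r3=6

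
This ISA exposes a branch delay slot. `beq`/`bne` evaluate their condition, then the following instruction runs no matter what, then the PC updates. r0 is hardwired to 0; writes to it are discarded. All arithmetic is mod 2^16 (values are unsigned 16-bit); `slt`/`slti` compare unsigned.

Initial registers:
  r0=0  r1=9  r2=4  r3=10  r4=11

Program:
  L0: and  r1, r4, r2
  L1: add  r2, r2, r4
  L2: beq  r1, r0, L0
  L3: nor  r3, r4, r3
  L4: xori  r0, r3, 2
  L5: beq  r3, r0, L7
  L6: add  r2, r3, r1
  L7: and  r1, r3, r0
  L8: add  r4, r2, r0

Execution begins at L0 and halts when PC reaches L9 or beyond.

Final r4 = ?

11

[0] and  r1, r4, r2  →  {r0:0, r1:0, r2:4, r3:10, r4:11}
[1] add  r2, r2, r4  →  {r0:0, r1:0, r2:15, r3:10, r4:11}
[2] beq  r1, r0, L0  →  {r0:0, r1:0, r2:15, r3:10, r4:11}  ⟨branch taken⟩
[3] nor  r3, r4, r3  →  {r0:0, r1:0, r2:15, r3:65524, r4:11}
[0] and  r1, r4, r2  →  {r0:0, r1:11, r2:15, r3:65524, r4:11}
[1] add  r2, r2, r4  →  {r0:0, r1:11, r2:26, r3:65524, r4:11}
[2] beq  r1, r0, L0  →  {r0:0, r1:11, r2:26, r3:65524, r4:11}  ⟨branch fallthrough⟩
[3] nor  r3, r4, r3  →  {r0:0, r1:11, r2:26, r3:0, r4:11}
[4] xori  r0, r3, 2  →  {r0:0, r1:11, r2:26, r3:0, r4:11}
[5] beq  r3, r0, L7  →  {r0:0, r1:11, r2:26, r3:0, r4:11}  ⟨branch taken⟩
[6] add  r2, r3, r1  →  {r0:0, r1:11, r2:11, r3:0, r4:11}
[7] and  r1, r3, r0  →  {r0:0, r1:0, r2:11, r3:0, r4:11}
[8] add  r4, r2, r0  →  {r0:0, r1:0, r2:11, r3:0, r4:11}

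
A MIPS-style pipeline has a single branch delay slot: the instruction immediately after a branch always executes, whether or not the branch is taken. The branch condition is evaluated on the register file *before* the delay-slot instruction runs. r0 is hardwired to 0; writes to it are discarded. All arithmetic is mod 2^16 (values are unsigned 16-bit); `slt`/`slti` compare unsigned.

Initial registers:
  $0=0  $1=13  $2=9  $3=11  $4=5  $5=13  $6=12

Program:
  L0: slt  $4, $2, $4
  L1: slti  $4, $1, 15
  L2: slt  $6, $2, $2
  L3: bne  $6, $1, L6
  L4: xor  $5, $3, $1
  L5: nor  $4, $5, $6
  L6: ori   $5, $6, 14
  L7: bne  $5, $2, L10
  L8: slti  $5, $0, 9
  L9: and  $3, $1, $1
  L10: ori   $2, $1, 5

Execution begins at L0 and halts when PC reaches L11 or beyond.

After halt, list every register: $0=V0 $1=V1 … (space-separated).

[0] slt  $4, $2, $4  →  {$0:0, $1:13, $2:9, $3:11, $4:0, $5:13, $6:12}
[1] slti  $4, $1, 15  →  {$0:0, $1:13, $2:9, $3:11, $4:1, $5:13, $6:12}
[2] slt  $6, $2, $2  →  {$0:0, $1:13, $2:9, $3:11, $4:1, $5:13, $6:0}
[3] bne  $6, $1, L6  →  {$0:0, $1:13, $2:9, $3:11, $4:1, $5:13, $6:0}  ⟨branch taken⟩
[4] xor  $5, $3, $1  →  {$0:0, $1:13, $2:9, $3:11, $4:1, $5:6, $6:0}
[6] ori   $5, $6, 14  →  {$0:0, $1:13, $2:9, $3:11, $4:1, $5:14, $6:0}
[7] bne  $5, $2, L10  →  {$0:0, $1:13, $2:9, $3:11, $4:1, $5:14, $6:0}  ⟨branch taken⟩
[8] slti  $5, $0, 9  →  {$0:0, $1:13, $2:9, $3:11, $4:1, $5:1, $6:0}
[10] ori   $2, $1, 5  →  {$0:0, $1:13, $2:13, $3:11, $4:1, $5:1, $6:0}

$0=0 $1=13 $2=13 $3=11 $4=1 $5=1 $6=0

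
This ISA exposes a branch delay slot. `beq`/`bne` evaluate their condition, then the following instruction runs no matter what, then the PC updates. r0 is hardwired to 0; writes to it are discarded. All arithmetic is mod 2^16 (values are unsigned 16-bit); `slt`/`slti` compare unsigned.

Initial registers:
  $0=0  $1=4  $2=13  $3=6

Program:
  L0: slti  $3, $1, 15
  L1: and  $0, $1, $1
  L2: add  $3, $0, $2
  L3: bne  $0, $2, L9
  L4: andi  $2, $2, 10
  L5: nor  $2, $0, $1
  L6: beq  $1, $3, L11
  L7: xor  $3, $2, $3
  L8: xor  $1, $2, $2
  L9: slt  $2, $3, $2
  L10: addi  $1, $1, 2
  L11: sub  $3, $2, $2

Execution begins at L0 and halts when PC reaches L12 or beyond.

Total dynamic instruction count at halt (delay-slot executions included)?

8

#0 slti  $3, $1, 15 ; 0/4/13/1
#1 and  $0, $1, $1 ; 0/4/13/1
#2 add  $3, $0, $2 ; 0/4/13/13
#3 bne  $0, $2, L9 ; 0/4/13/13 ; →target
#4 andi  $2, $2, 10 ; 0/4/8/13
#9 slt  $2, $3, $2 ; 0/4/0/13
#10 addi  $1, $1, 2 ; 0/6/0/13
#11 sub  $3, $2, $2 ; 0/6/0/0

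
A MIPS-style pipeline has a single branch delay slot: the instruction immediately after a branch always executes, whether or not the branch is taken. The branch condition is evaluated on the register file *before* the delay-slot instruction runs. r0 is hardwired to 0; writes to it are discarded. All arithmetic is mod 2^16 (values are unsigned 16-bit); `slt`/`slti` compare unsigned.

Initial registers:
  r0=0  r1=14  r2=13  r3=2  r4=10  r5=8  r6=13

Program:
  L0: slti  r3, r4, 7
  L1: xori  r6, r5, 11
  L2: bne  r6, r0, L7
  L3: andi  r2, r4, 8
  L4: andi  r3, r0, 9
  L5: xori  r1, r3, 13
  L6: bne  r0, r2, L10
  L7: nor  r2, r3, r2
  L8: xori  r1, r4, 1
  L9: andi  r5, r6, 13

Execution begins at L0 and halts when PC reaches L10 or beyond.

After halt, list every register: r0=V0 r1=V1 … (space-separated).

[0] slti  r3, r4, 7  →  {r0:0, r1:14, r2:13, r3:0, r4:10, r5:8, r6:13}
[1] xori  r6, r5, 11  →  {r0:0, r1:14, r2:13, r3:0, r4:10, r5:8, r6:3}
[2] bne  r6, r0, L7  →  {r0:0, r1:14, r2:13, r3:0, r4:10, r5:8, r6:3}  ⟨branch taken⟩
[3] andi  r2, r4, 8  →  {r0:0, r1:14, r2:8, r3:0, r4:10, r5:8, r6:3}
[7] nor  r2, r3, r2  →  {r0:0, r1:14, r2:65527, r3:0, r4:10, r5:8, r6:3}
[8] xori  r1, r4, 1  →  {r0:0, r1:11, r2:65527, r3:0, r4:10, r5:8, r6:3}
[9] andi  r5, r6, 13  →  {r0:0, r1:11, r2:65527, r3:0, r4:10, r5:1, r6:3}

r0=0 r1=11 r2=65527 r3=0 r4=10 r5=1 r6=3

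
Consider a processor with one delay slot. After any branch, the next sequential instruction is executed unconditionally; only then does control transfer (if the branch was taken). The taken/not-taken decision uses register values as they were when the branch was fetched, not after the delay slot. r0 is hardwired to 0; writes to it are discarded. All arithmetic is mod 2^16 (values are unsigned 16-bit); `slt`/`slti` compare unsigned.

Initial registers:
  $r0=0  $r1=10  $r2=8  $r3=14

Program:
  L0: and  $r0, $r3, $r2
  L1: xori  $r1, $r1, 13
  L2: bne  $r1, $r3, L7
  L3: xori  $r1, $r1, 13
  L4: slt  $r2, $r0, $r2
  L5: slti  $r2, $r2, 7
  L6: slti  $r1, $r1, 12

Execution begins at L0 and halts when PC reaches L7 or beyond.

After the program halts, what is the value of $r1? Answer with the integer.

10

  step pc=0: and  $r0, $r3, $r2  regs=(0,10,8,14)
  step pc=1: xori  $r1, $r1, 13  regs=(0,7,8,14)
  step pc=2: bne  $r1, $r3, L7  cond=T  regs=(0,7,8,14)
  step pc=3: xori  $r1, $r1, 13  regs=(0,10,8,14)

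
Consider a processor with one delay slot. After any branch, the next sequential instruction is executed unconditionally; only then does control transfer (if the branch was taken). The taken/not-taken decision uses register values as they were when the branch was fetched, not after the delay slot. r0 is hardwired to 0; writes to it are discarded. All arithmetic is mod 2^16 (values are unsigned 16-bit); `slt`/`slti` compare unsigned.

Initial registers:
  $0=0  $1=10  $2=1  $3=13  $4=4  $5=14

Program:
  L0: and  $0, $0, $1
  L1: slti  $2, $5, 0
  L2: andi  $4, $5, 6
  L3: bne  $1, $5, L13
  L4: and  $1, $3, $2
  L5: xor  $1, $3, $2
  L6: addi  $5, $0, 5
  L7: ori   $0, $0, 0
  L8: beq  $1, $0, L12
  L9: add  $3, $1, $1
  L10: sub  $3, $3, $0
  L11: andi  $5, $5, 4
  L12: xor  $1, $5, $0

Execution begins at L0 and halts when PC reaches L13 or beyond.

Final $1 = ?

0

PC=0  and  $0, $0, $1        | $0=0 $1=10 $2=1 $3=13 $4=4 $5=14
PC=1  slti  $2, $5, 0        | $0=0 $1=10 $2=0 $3=13 $4=4 $5=14
PC=2  andi  $4, $5, 6        | $0=0 $1=10 $2=0 $3=13 $4=6 $5=14
PC=3  bne  $1, $5, L13       | $0=0 $1=10 $2=0 $3=13 $4=6 $5=14  [TAKEN]
PC=4  and  $1, $3, $2        | $0=0 $1=0 $2=0 $3=13 $4=6 $5=14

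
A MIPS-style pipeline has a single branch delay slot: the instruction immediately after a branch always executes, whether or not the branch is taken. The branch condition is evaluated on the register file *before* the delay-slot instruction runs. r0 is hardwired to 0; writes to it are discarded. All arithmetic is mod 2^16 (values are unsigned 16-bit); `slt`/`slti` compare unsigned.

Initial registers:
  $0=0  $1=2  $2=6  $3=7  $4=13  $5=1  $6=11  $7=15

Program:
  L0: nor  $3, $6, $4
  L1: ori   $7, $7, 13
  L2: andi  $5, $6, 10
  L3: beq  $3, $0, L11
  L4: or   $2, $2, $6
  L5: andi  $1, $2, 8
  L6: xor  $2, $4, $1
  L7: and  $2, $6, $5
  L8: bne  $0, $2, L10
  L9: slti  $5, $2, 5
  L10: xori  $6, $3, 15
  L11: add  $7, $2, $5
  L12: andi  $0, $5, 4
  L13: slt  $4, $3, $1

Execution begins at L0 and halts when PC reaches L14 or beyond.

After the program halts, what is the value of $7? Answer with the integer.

10

PC=0  nor  $3, $6, $4        | $0=0 $1=2 $2=6 $3=65520 $4=13 $5=1 $6=11 $7=15
PC=1  ori   $7, $7, 13       | $0=0 $1=2 $2=6 $3=65520 $4=13 $5=1 $6=11 $7=15
PC=2  andi  $5, $6, 10       | $0=0 $1=2 $2=6 $3=65520 $4=13 $5=10 $6=11 $7=15
PC=3  beq  $3, $0, L11       | $0=0 $1=2 $2=6 $3=65520 $4=13 $5=10 $6=11 $7=15  [not taken]
PC=4  or   $2, $2, $6        | $0=0 $1=2 $2=15 $3=65520 $4=13 $5=10 $6=11 $7=15
PC=5  andi  $1, $2, 8        | $0=0 $1=8 $2=15 $3=65520 $4=13 $5=10 $6=11 $7=15
PC=6  xor  $2, $4, $1        | $0=0 $1=8 $2=5 $3=65520 $4=13 $5=10 $6=11 $7=15
PC=7  and  $2, $6, $5        | $0=0 $1=8 $2=10 $3=65520 $4=13 $5=10 $6=11 $7=15
PC=8  bne  $0, $2, L10       | $0=0 $1=8 $2=10 $3=65520 $4=13 $5=10 $6=11 $7=15  [TAKEN]
PC=9  slti  $5, $2, 5        | $0=0 $1=8 $2=10 $3=65520 $4=13 $5=0 $6=11 $7=15
PC=10 xori  $6, $3, 15       | $0=0 $1=8 $2=10 $3=65520 $4=13 $5=0 $6=65535 $7=15
PC=11 add  $7, $2, $5        | $0=0 $1=8 $2=10 $3=65520 $4=13 $5=0 $6=65535 $7=10
PC=12 andi  $0, $5, 4        | $0=0 $1=8 $2=10 $3=65520 $4=13 $5=0 $6=65535 $7=10
PC=13 slt  $4, $3, $1        | $0=0 $1=8 $2=10 $3=65520 $4=0 $5=0 $6=65535 $7=10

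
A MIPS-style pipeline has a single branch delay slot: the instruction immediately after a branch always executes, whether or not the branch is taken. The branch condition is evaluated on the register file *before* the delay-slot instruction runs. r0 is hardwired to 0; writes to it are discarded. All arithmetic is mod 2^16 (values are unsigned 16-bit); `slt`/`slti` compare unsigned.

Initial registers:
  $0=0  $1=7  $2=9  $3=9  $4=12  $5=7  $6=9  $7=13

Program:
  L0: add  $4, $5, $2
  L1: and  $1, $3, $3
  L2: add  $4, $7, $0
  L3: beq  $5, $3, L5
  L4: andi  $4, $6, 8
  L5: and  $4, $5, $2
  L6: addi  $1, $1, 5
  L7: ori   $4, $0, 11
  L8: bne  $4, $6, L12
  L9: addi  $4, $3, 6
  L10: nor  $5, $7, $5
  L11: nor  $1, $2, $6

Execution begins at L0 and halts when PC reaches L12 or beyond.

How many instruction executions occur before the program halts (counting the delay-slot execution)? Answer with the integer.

10

[0] add  $4, $5, $2  →  {$0:0, $1:7, $2:9, $3:9, $4:16, $5:7, $6:9, $7:13}
[1] and  $1, $3, $3  →  {$0:0, $1:9, $2:9, $3:9, $4:16, $5:7, $6:9, $7:13}
[2] add  $4, $7, $0  →  {$0:0, $1:9, $2:9, $3:9, $4:13, $5:7, $6:9, $7:13}
[3] beq  $5, $3, L5  →  {$0:0, $1:9, $2:9, $3:9, $4:13, $5:7, $6:9, $7:13}  ⟨branch fallthrough⟩
[4] andi  $4, $6, 8  →  {$0:0, $1:9, $2:9, $3:9, $4:8, $5:7, $6:9, $7:13}
[5] and  $4, $5, $2  →  {$0:0, $1:9, $2:9, $3:9, $4:1, $5:7, $6:9, $7:13}
[6] addi  $1, $1, 5  →  {$0:0, $1:14, $2:9, $3:9, $4:1, $5:7, $6:9, $7:13}
[7] ori   $4, $0, 11  →  {$0:0, $1:14, $2:9, $3:9, $4:11, $5:7, $6:9, $7:13}
[8] bne  $4, $6, L12  →  {$0:0, $1:14, $2:9, $3:9, $4:11, $5:7, $6:9, $7:13}  ⟨branch taken⟩
[9] addi  $4, $3, 6  →  {$0:0, $1:14, $2:9, $3:9, $4:15, $5:7, $6:9, $7:13}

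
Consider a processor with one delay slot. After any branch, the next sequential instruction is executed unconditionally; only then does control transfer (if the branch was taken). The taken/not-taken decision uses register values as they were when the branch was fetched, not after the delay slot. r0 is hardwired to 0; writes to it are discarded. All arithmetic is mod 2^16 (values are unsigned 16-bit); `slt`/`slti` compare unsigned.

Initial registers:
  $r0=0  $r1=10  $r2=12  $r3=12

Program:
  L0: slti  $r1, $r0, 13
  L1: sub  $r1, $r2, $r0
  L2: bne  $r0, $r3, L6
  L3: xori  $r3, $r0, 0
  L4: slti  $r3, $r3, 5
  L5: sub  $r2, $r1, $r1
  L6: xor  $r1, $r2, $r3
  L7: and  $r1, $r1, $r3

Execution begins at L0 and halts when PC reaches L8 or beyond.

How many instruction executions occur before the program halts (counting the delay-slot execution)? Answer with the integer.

[0] slti  $r1, $r0, 13  →  {$r0:0, $r1:1, $r2:12, $r3:12}
[1] sub  $r1, $r2, $r0  →  {$r0:0, $r1:12, $r2:12, $r3:12}
[2] bne  $r0, $r3, L6  →  {$r0:0, $r1:12, $r2:12, $r3:12}  ⟨branch taken⟩
[3] xori  $r3, $r0, 0  →  {$r0:0, $r1:12, $r2:12, $r3:0}
[6] xor  $r1, $r2, $r3  →  {$r0:0, $r1:12, $r2:12, $r3:0}
[7] and  $r1, $r1, $r3  →  {$r0:0, $r1:0, $r2:12, $r3:0}

6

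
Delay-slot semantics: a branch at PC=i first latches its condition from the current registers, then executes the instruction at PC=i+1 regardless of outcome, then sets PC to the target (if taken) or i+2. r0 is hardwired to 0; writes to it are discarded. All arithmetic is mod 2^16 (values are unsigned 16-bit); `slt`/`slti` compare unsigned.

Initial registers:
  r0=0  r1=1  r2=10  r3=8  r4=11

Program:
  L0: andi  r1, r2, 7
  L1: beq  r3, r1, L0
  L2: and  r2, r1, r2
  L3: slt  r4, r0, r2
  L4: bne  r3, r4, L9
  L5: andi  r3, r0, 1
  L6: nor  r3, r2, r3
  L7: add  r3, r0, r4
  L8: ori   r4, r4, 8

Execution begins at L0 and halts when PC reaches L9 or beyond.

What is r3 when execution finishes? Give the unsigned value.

0

PC=0  andi  r1, r2, 7        | r0=0 r1=2 r2=10 r3=8 r4=11
PC=1  beq  r3, r1, L0        | r0=0 r1=2 r2=10 r3=8 r4=11  [not taken]
PC=2  and  r2, r1, r2        | r0=0 r1=2 r2=2 r3=8 r4=11
PC=3  slt  r4, r0, r2        | r0=0 r1=2 r2=2 r3=8 r4=1
PC=4  bne  r3, r4, L9        | r0=0 r1=2 r2=2 r3=8 r4=1  [TAKEN]
PC=5  andi  r3, r0, 1        | r0=0 r1=2 r2=2 r3=0 r4=1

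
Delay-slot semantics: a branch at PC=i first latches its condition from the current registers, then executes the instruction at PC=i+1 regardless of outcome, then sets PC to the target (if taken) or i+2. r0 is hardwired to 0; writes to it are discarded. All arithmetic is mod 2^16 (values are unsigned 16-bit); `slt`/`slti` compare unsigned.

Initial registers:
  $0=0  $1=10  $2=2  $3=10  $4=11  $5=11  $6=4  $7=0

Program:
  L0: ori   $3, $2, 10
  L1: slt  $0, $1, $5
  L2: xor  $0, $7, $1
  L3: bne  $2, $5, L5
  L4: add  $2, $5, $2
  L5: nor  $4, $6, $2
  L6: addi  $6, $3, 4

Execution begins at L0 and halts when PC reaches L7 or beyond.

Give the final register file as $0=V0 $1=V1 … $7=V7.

$0=0 $1=10 $2=13 $3=10 $4=65522 $5=11 $6=14 $7=0

PC=0  ori   $3, $2, 10       | $0=0 $1=10 $2=2 $3=10 $4=11 $5=11 $6=4 $7=0
PC=1  slt  $0, $1, $5        | $0=0 $1=10 $2=2 $3=10 $4=11 $5=11 $6=4 $7=0
PC=2  xor  $0, $7, $1        | $0=0 $1=10 $2=2 $3=10 $4=11 $5=11 $6=4 $7=0
PC=3  bne  $2, $5, L5        | $0=0 $1=10 $2=2 $3=10 $4=11 $5=11 $6=4 $7=0  [TAKEN]
PC=4  add  $2, $5, $2        | $0=0 $1=10 $2=13 $3=10 $4=11 $5=11 $6=4 $7=0
PC=5  nor  $4, $6, $2        | $0=0 $1=10 $2=13 $3=10 $4=65522 $5=11 $6=4 $7=0
PC=6  addi  $6, $3, 4        | $0=0 $1=10 $2=13 $3=10 $4=65522 $5=11 $6=14 $7=0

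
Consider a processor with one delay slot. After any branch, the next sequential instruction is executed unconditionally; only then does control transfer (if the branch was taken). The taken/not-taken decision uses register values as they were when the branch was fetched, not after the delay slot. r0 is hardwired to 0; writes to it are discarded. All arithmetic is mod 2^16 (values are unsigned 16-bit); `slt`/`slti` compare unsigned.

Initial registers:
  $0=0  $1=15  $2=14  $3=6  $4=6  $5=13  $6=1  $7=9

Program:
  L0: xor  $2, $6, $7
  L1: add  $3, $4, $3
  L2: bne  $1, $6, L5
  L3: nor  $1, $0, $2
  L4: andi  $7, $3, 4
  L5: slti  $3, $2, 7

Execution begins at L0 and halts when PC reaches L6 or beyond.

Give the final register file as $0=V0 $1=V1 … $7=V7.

$0=0 $1=65527 $2=8 $3=0 $4=6 $5=13 $6=1 $7=9

PC=0  xor  $2, $6, $7        | $0=0 $1=15 $2=8 $3=6 $4=6 $5=13 $6=1 $7=9
PC=1  add  $3, $4, $3        | $0=0 $1=15 $2=8 $3=12 $4=6 $5=13 $6=1 $7=9
PC=2  bne  $1, $6, L5        | $0=0 $1=15 $2=8 $3=12 $4=6 $5=13 $6=1 $7=9  [TAKEN]
PC=3  nor  $1, $0, $2        | $0=0 $1=65527 $2=8 $3=12 $4=6 $5=13 $6=1 $7=9
PC=5  slti  $3, $2, 7        | $0=0 $1=65527 $2=8 $3=0 $4=6 $5=13 $6=1 $7=9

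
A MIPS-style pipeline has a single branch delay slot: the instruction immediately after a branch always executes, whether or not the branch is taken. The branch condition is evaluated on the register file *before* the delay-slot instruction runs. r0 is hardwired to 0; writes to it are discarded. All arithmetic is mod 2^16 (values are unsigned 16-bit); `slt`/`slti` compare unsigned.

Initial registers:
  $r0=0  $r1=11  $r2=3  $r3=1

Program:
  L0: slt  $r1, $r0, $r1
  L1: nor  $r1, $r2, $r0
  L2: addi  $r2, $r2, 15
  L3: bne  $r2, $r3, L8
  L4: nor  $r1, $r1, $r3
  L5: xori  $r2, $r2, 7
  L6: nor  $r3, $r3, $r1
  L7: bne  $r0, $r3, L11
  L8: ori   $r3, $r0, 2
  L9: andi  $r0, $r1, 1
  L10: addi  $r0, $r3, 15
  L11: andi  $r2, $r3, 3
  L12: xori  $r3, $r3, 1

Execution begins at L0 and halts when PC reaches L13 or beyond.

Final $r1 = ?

[0] slt  $r1, $r0, $r1  →  {$r0:0, $r1:1, $r2:3, $r3:1}
[1] nor  $r1, $r2, $r0  →  {$r0:0, $r1:65532, $r2:3, $r3:1}
[2] addi  $r2, $r2, 15  →  {$r0:0, $r1:65532, $r2:18, $r3:1}
[3] bne  $r2, $r3, L8  →  {$r0:0, $r1:65532, $r2:18, $r3:1}  ⟨branch taken⟩
[4] nor  $r1, $r1, $r3  →  {$r0:0, $r1:2, $r2:18, $r3:1}
[8] ori   $r3, $r0, 2  →  {$r0:0, $r1:2, $r2:18, $r3:2}
[9] andi  $r0, $r1, 1  →  {$r0:0, $r1:2, $r2:18, $r3:2}
[10] addi  $r0, $r3, 15  →  {$r0:0, $r1:2, $r2:18, $r3:2}
[11] andi  $r2, $r3, 3  →  {$r0:0, $r1:2, $r2:2, $r3:2}
[12] xori  $r3, $r3, 1  →  {$r0:0, $r1:2, $r2:2, $r3:3}

2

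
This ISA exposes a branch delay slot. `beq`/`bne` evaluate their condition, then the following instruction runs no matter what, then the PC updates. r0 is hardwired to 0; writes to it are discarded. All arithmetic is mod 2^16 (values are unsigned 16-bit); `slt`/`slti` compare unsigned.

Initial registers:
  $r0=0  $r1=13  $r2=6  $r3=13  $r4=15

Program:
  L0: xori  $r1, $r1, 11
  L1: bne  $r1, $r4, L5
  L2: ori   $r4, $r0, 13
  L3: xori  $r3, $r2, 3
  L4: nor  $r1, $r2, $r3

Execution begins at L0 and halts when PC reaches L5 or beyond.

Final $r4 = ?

PC=0  xori  $r1, $r1, 11     | $r0=0 $r1=6 $r2=6 $r3=13 $r4=15
PC=1  bne  $r1, $r4, L5      | $r0=0 $r1=6 $r2=6 $r3=13 $r4=15  [TAKEN]
PC=2  ori   $r4, $r0, 13     | $r0=0 $r1=6 $r2=6 $r3=13 $r4=13

13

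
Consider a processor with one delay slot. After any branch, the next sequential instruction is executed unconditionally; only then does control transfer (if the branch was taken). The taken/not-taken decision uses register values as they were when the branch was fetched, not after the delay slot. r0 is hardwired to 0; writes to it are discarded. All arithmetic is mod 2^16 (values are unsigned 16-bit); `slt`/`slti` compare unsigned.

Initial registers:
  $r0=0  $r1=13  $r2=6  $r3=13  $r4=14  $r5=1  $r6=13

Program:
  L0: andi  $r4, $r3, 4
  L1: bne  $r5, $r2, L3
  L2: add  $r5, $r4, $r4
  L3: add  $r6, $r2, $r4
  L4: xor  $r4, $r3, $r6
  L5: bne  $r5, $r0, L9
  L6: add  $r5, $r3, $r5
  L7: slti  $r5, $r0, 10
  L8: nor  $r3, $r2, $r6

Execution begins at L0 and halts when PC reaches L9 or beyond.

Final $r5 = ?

PC=0  andi  $r4, $r3, 4      | $r0=0 $r1=13 $r2=6 $r3=13 $r4=4 $r5=1 $r6=13
PC=1  bne  $r5, $r2, L3      | $r0=0 $r1=13 $r2=6 $r3=13 $r4=4 $r5=1 $r6=13  [TAKEN]
PC=2  add  $r5, $r4, $r4     | $r0=0 $r1=13 $r2=6 $r3=13 $r4=4 $r5=8 $r6=13
PC=3  add  $r6, $r2, $r4     | $r0=0 $r1=13 $r2=6 $r3=13 $r4=4 $r5=8 $r6=10
PC=4  xor  $r4, $r3, $r6     | $r0=0 $r1=13 $r2=6 $r3=13 $r4=7 $r5=8 $r6=10
PC=5  bne  $r5, $r0, L9      | $r0=0 $r1=13 $r2=6 $r3=13 $r4=7 $r5=8 $r6=10  [TAKEN]
PC=6  add  $r5, $r3, $r5     | $r0=0 $r1=13 $r2=6 $r3=13 $r4=7 $r5=21 $r6=10

21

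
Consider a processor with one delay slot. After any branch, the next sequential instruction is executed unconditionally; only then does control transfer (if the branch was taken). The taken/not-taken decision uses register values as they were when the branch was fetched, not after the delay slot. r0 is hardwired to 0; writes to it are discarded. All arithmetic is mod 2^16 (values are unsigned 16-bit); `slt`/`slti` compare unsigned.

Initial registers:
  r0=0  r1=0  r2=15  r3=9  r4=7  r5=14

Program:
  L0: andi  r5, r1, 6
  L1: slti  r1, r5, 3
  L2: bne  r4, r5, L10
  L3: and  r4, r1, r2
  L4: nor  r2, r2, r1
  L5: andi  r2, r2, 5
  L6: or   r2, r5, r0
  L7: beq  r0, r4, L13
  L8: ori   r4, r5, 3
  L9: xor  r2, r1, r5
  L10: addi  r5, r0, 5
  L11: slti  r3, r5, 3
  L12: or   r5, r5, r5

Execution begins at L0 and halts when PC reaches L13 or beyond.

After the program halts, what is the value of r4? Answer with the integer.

1

PC=0  andi  r5, r1, 6        | r0=0 r1=0 r2=15 r3=9 r4=7 r5=0
PC=1  slti  r1, r5, 3        | r0=0 r1=1 r2=15 r3=9 r4=7 r5=0
PC=2  bne  r4, r5, L10       | r0=0 r1=1 r2=15 r3=9 r4=7 r5=0  [TAKEN]
PC=3  and  r4, r1, r2        | r0=0 r1=1 r2=15 r3=9 r4=1 r5=0
PC=10 addi  r5, r0, 5        | r0=0 r1=1 r2=15 r3=9 r4=1 r5=5
PC=11 slti  r3, r5, 3        | r0=0 r1=1 r2=15 r3=0 r4=1 r5=5
PC=12 or   r5, r5, r5        | r0=0 r1=1 r2=15 r3=0 r4=1 r5=5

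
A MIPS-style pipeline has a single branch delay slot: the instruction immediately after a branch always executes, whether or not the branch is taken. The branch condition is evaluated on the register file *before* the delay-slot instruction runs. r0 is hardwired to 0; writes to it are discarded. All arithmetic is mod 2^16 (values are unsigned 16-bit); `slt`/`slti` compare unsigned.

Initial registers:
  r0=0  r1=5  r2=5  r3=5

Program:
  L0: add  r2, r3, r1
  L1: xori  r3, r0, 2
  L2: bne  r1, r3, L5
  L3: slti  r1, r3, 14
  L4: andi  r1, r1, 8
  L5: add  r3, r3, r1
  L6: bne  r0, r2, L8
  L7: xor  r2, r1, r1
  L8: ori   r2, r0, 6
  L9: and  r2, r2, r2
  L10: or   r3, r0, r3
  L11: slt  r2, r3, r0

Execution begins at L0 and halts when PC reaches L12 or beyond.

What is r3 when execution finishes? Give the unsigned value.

PC=0  add  r2, r3, r1        | r0=0 r1=5 r2=10 r3=5
PC=1  xori  r3, r0, 2        | r0=0 r1=5 r2=10 r3=2
PC=2  bne  r1, r3, L5        | r0=0 r1=5 r2=10 r3=2  [TAKEN]
PC=3  slti  r1, r3, 14       | r0=0 r1=1 r2=10 r3=2
PC=5  add  r3, r3, r1        | r0=0 r1=1 r2=10 r3=3
PC=6  bne  r0, r2, L8        | r0=0 r1=1 r2=10 r3=3  [TAKEN]
PC=7  xor  r2, r1, r1        | r0=0 r1=1 r2=0 r3=3
PC=8  ori   r2, r0, 6        | r0=0 r1=1 r2=6 r3=3
PC=9  and  r2, r2, r2        | r0=0 r1=1 r2=6 r3=3
PC=10 or   r3, r0, r3        | r0=0 r1=1 r2=6 r3=3
PC=11 slt  r2, r3, r0        | r0=0 r1=1 r2=0 r3=3

3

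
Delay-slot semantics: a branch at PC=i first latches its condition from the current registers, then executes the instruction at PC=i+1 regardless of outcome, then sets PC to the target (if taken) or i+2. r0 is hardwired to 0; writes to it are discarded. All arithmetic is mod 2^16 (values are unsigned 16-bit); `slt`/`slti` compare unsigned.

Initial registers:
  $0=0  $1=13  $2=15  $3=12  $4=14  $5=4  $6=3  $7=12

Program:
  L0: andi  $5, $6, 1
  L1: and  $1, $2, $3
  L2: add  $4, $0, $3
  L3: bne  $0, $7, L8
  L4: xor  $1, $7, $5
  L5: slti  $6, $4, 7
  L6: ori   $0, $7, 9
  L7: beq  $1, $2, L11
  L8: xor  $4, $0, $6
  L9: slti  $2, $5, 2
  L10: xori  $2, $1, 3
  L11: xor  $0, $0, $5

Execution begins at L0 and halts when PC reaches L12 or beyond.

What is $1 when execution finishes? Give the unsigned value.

13

  step pc=0: andi  $5, $6, 1  regs=(0,13,15,12,14,1,3,12)
  step pc=1: and  $1, $2, $3  regs=(0,12,15,12,14,1,3,12)
  step pc=2: add  $4, $0, $3  regs=(0,12,15,12,12,1,3,12)
  step pc=3: bne  $0, $7, L8  cond=T  regs=(0,12,15,12,12,1,3,12)
  step pc=4: xor  $1, $7, $5  regs=(0,13,15,12,12,1,3,12)
  step pc=8: xor  $4, $0, $6  regs=(0,13,15,12,3,1,3,12)
  step pc=9: slti  $2, $5, 2  regs=(0,13,1,12,3,1,3,12)
  step pc=10: xori  $2, $1, 3  regs=(0,13,14,12,3,1,3,12)
  step pc=11: xor  $0, $0, $5  regs=(0,13,14,12,3,1,3,12)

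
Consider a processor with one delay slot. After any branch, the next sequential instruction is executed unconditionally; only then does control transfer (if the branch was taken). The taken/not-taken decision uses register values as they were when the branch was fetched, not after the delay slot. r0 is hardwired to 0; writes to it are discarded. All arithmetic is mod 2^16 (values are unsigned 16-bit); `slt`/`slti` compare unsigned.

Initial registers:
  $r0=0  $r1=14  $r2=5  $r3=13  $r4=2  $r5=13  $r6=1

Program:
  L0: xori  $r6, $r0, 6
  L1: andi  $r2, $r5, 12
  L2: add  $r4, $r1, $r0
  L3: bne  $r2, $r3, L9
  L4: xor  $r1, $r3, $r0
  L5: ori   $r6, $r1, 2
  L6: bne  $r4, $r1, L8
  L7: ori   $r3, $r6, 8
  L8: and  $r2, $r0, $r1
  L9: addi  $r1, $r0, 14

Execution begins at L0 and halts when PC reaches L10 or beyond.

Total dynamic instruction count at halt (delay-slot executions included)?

6

[0] xori  $r6, $r0, 6  →  {$r0:0, $r1:14, $r2:5, $r3:13, $r4:2, $r5:13, $r6:6}
[1] andi  $r2, $r5, 12  →  {$r0:0, $r1:14, $r2:12, $r3:13, $r4:2, $r5:13, $r6:6}
[2] add  $r4, $r1, $r0  →  {$r0:0, $r1:14, $r2:12, $r3:13, $r4:14, $r5:13, $r6:6}
[3] bne  $r2, $r3, L9  →  {$r0:0, $r1:14, $r2:12, $r3:13, $r4:14, $r5:13, $r6:6}  ⟨branch taken⟩
[4] xor  $r1, $r3, $r0  →  {$r0:0, $r1:13, $r2:12, $r3:13, $r4:14, $r5:13, $r6:6}
[9] addi  $r1, $r0, 14  →  {$r0:0, $r1:14, $r2:12, $r3:13, $r4:14, $r5:13, $r6:6}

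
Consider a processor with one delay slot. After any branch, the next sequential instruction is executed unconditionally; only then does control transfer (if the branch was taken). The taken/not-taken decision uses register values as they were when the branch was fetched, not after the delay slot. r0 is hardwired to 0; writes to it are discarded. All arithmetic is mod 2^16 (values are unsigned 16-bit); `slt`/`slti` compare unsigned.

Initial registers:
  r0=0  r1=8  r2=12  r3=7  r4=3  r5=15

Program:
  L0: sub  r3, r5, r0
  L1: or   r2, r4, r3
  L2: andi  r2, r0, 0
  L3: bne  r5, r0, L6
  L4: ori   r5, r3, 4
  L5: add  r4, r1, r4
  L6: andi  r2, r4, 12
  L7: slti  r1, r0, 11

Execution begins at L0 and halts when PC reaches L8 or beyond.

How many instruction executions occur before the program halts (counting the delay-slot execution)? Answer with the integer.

7

  step pc=0: sub  r3, r5, r0  regs=(0,8,12,15,3,15)
  step pc=1: or   r2, r4, r3  regs=(0,8,15,15,3,15)
  step pc=2: andi  r2, r0, 0  regs=(0,8,0,15,3,15)
  step pc=3: bne  r5, r0, L6  cond=T  regs=(0,8,0,15,3,15)
  step pc=4: ori   r5, r3, 4  regs=(0,8,0,15,3,15)
  step pc=6: andi  r2, r4, 12  regs=(0,8,0,15,3,15)
  step pc=7: slti  r1, r0, 11  regs=(0,1,0,15,3,15)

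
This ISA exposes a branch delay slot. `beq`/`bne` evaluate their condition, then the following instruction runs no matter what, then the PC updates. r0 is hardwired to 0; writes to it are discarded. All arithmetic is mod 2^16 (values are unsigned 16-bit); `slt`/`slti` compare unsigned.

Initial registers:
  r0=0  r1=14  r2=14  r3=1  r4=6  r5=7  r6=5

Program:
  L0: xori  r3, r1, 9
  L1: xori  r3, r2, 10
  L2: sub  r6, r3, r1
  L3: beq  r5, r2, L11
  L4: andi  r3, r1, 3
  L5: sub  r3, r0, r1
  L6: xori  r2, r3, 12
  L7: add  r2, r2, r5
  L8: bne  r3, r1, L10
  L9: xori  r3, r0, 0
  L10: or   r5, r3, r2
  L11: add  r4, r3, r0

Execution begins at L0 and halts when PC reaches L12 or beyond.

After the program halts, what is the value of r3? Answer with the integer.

0

  step pc=0: xori  r3, r1, 9  regs=(0,14,14,7,6,7,5)
  step pc=1: xori  r3, r2, 10  regs=(0,14,14,4,6,7,5)
  step pc=2: sub  r6, r3, r1  regs=(0,14,14,4,6,7,65526)
  step pc=3: beq  r5, r2, L11  cond=F  regs=(0,14,14,4,6,7,65526)
  step pc=4: andi  r3, r1, 3  regs=(0,14,14,2,6,7,65526)
  step pc=5: sub  r3, r0, r1  regs=(0,14,14,65522,6,7,65526)
  step pc=6: xori  r2, r3, 12  regs=(0,14,65534,65522,6,7,65526)
  step pc=7: add  r2, r2, r5  regs=(0,14,5,65522,6,7,65526)
  step pc=8: bne  r3, r1, L10  cond=T  regs=(0,14,5,65522,6,7,65526)
  step pc=9: xori  r3, r0, 0  regs=(0,14,5,0,6,7,65526)
  step pc=10: or   r5, r3, r2  regs=(0,14,5,0,6,5,65526)
  step pc=11: add  r4, r3, r0  regs=(0,14,5,0,0,5,65526)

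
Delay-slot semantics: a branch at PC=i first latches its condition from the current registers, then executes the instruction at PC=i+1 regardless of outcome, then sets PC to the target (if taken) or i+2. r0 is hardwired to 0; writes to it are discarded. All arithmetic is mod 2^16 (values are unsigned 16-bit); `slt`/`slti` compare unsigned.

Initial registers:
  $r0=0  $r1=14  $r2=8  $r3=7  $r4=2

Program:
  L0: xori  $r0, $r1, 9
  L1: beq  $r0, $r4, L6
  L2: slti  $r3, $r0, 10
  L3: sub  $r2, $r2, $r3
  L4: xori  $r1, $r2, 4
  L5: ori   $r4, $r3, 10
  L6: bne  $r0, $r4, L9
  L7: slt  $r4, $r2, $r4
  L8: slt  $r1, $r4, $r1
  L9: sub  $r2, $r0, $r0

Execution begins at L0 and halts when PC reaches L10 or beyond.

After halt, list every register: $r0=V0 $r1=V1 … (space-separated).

$r0=0 $r1=3 $r2=0 $r3=1 $r4=1

  step pc=0: xori  $r0, $r1, 9  regs=(0,14,8,7,2)
  step pc=1: beq  $r0, $r4, L6  cond=F  regs=(0,14,8,7,2)
  step pc=2: slti  $r3, $r0, 10  regs=(0,14,8,1,2)
  step pc=3: sub  $r2, $r2, $r3  regs=(0,14,7,1,2)
  step pc=4: xori  $r1, $r2, 4  regs=(0,3,7,1,2)
  step pc=5: ori   $r4, $r3, 10  regs=(0,3,7,1,11)
  step pc=6: bne  $r0, $r4, L9  cond=T  regs=(0,3,7,1,11)
  step pc=7: slt  $r4, $r2, $r4  regs=(0,3,7,1,1)
  step pc=9: sub  $r2, $r0, $r0  regs=(0,3,0,1,1)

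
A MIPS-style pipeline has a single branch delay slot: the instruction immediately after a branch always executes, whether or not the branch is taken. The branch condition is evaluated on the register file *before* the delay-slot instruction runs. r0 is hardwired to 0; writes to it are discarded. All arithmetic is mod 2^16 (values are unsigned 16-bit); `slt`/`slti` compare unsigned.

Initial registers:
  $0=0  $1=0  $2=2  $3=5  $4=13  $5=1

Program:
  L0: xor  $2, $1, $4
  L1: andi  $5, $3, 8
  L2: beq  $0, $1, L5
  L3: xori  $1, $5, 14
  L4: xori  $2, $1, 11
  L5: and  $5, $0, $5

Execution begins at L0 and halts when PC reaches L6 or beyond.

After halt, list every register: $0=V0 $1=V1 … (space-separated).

$0=0 $1=14 $2=13 $3=5 $4=13 $5=0

  step pc=0: xor  $2, $1, $4  regs=(0,0,13,5,13,1)
  step pc=1: andi  $5, $3, 8  regs=(0,0,13,5,13,0)
  step pc=2: beq  $0, $1, L5  cond=T  regs=(0,0,13,5,13,0)
  step pc=3: xori  $1, $5, 14  regs=(0,14,13,5,13,0)
  step pc=5: and  $5, $0, $5  regs=(0,14,13,5,13,0)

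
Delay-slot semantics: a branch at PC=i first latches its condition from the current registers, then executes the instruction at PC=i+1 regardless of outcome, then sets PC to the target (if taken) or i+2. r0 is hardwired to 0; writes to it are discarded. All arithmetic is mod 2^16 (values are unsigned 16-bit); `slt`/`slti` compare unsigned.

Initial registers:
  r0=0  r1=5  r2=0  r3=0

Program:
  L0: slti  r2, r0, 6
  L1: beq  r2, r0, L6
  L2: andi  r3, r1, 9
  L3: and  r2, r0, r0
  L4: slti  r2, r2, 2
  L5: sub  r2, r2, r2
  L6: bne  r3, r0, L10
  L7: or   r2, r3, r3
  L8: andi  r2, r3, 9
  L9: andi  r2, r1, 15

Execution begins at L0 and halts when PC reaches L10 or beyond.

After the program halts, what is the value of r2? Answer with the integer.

1

  step pc=0: slti  r2, r0, 6  regs=(0,5,1,0)
  step pc=1: beq  r2, r0, L6  cond=F  regs=(0,5,1,0)
  step pc=2: andi  r3, r1, 9  regs=(0,5,1,1)
  step pc=3: and  r2, r0, r0  regs=(0,5,0,1)
  step pc=4: slti  r2, r2, 2  regs=(0,5,1,1)
  step pc=5: sub  r2, r2, r2  regs=(0,5,0,1)
  step pc=6: bne  r3, r0, L10  cond=T  regs=(0,5,0,1)
  step pc=7: or   r2, r3, r3  regs=(0,5,1,1)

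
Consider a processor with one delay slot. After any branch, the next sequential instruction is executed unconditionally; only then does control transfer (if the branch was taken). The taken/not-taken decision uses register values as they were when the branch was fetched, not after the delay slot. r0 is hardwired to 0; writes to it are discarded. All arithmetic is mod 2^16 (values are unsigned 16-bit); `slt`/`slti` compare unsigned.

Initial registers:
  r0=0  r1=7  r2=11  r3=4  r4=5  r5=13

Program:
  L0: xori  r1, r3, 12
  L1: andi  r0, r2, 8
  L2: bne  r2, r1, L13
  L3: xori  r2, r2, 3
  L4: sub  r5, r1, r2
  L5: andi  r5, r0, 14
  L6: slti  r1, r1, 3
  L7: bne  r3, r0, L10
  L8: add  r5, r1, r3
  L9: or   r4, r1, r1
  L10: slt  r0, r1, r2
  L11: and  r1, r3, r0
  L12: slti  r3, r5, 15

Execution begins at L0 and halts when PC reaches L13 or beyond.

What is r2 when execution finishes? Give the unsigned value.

8

#0 xori  r1, r3, 12 ; 0/8/11/4/5/13
#1 andi  r0, r2, 8 ; 0/8/11/4/5/13
#2 bne  r2, r1, L13 ; 0/8/11/4/5/13 ; →target
#3 xori  r2, r2, 3 ; 0/8/8/4/5/13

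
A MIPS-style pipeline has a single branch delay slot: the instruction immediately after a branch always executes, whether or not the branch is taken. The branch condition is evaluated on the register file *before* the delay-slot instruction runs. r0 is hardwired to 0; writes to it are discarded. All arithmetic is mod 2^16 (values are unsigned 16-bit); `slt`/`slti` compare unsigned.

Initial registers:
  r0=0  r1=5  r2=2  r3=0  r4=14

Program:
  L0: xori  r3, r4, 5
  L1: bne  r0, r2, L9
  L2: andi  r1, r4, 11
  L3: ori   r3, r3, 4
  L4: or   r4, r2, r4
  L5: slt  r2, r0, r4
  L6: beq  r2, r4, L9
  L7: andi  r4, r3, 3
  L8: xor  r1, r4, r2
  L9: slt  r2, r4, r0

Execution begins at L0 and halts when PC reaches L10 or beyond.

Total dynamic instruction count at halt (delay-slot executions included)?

[0] xori  r3, r4, 5  →  {r0:0, r1:5, r2:2, r3:11, r4:14}
[1] bne  r0, r2, L9  →  {r0:0, r1:5, r2:2, r3:11, r4:14}  ⟨branch taken⟩
[2] andi  r1, r4, 11  →  {r0:0, r1:10, r2:2, r3:11, r4:14}
[9] slt  r2, r4, r0  →  {r0:0, r1:10, r2:0, r3:11, r4:14}

4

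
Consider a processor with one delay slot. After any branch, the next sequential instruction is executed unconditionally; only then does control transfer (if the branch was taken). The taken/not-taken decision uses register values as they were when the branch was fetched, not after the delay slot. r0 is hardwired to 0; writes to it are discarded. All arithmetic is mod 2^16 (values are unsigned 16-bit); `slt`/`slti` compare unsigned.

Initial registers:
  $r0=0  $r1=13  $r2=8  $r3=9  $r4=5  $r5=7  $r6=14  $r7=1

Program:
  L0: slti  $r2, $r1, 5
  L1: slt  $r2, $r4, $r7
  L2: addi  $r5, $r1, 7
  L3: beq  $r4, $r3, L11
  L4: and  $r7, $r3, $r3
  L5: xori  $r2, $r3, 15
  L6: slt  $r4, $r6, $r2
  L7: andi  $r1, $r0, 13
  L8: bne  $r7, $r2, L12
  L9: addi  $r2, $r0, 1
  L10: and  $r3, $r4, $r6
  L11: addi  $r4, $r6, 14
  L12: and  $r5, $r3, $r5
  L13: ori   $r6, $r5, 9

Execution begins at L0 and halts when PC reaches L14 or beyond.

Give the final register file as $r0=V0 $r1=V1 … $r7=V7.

[0] slti  $r2, $r1, 5  →  {$r0:0, $r1:13, $r2:0, $r3:9, $r4:5, $r5:7, $r6:14, $r7:1}
[1] slt  $r2, $r4, $r7  →  {$r0:0, $r1:13, $r2:0, $r3:9, $r4:5, $r5:7, $r6:14, $r7:1}
[2] addi  $r5, $r1, 7  →  {$r0:0, $r1:13, $r2:0, $r3:9, $r4:5, $r5:20, $r6:14, $r7:1}
[3] beq  $r4, $r3, L11  →  {$r0:0, $r1:13, $r2:0, $r3:9, $r4:5, $r5:20, $r6:14, $r7:1}  ⟨branch fallthrough⟩
[4] and  $r7, $r3, $r3  →  {$r0:0, $r1:13, $r2:0, $r3:9, $r4:5, $r5:20, $r6:14, $r7:9}
[5] xori  $r2, $r3, 15  →  {$r0:0, $r1:13, $r2:6, $r3:9, $r4:5, $r5:20, $r6:14, $r7:9}
[6] slt  $r4, $r6, $r2  →  {$r0:0, $r1:13, $r2:6, $r3:9, $r4:0, $r5:20, $r6:14, $r7:9}
[7] andi  $r1, $r0, 13  →  {$r0:0, $r1:0, $r2:6, $r3:9, $r4:0, $r5:20, $r6:14, $r7:9}
[8] bne  $r7, $r2, L12  →  {$r0:0, $r1:0, $r2:6, $r3:9, $r4:0, $r5:20, $r6:14, $r7:9}  ⟨branch taken⟩
[9] addi  $r2, $r0, 1  →  {$r0:0, $r1:0, $r2:1, $r3:9, $r4:0, $r5:20, $r6:14, $r7:9}
[12] and  $r5, $r3, $r5  →  {$r0:0, $r1:0, $r2:1, $r3:9, $r4:0, $r5:0, $r6:14, $r7:9}
[13] ori   $r6, $r5, 9  →  {$r0:0, $r1:0, $r2:1, $r3:9, $r4:0, $r5:0, $r6:9, $r7:9}

$r0=0 $r1=0 $r2=1 $r3=9 $r4=0 $r5=0 $r6=9 $r7=9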